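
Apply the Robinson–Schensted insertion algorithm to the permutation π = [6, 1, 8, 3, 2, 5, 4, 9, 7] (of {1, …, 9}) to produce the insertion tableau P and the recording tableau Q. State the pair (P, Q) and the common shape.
P = [1, 2, 4, 7] / [3, 5, 9] / [6, 8];  Q = [1, 3, 6, 8] / [2, 4, 9] / [5, 7];  common shape = (4, 3, 2)

Row-insert the values π_1, π_2, … into P one at a time, bumping the leftmost entry strictly greater than the inserted value down to the next row. The recording tableau Q records, in position (i, j), the step at which that cell was added to P.
  Insert 6 (step 1): P = [6];  Q = [1]
  Insert 1 (step 2): P = [1] / [6];  Q = [1] / [2]
  Insert 8 (step 3): P = [1, 8] / [6];  Q = [1, 3] / [2]
  Insert 3 (step 4): P = [1, 3] / [6, 8];  Q = [1, 3] / [2, 4]
  Insert 2 (step 5): P = [1, 2] / [3, 8] / [6];  Q = [1, 3] / [2, 4] / [5]
  Insert 5 (step 6): P = [1, 2, 5] / [3, 8] / [6];  Q = [1, 3, 6] / [2, 4] / [5]
  Insert 4 (step 7): P = [1, 2, 4] / [3, 5] / [6, 8];  Q = [1, 3, 6] / [2, 4] / [5, 7]
  Insert 9 (step 8): P = [1, 2, 4, 9] / [3, 5] / [6, 8];  Q = [1, 3, 6, 8] / [2, 4] / [5, 7]
  Insert 7 (step 9): P = [1, 2, 4, 7] / [3, 5, 9] / [6, 8];  Q = [1, 3, 6, 8] / [2, 4, 9] / [5, 7]
Final shape: (4, 3, 2).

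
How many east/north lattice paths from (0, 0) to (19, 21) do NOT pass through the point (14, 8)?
Number of paths = 128542619040

Total paths from (0, 0) to (19, 21): C(40, 19) = 131282408400. Paths through (14, 8): (paths (0, 0) → (14, 8)) × (paths (14, 8) → (19, 21)) = C(22, 14) · C(18, 5) = 319770 · 8568 = 2739789360. Avoidance count = 131282408400 − 2739789360 = 128542619040.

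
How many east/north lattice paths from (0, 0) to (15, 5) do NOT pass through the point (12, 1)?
Number of paths = 15049

Total paths from (0, 0) to (15, 5): C(20, 15) = 15504. Paths through (12, 1): (paths (0, 0) → (12, 1)) × (paths (12, 1) → (15, 5)) = C(13, 12) · C(7, 3) = 13 · 35 = 455. Avoidance count = 15504 − 455 = 15049.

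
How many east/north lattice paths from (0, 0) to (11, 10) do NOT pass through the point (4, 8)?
Number of paths = 334896

Total paths from (0, 0) to (11, 10): C(21, 11) = 352716. Paths through (4, 8): (paths (0, 0) → (4, 8)) × (paths (4, 8) → (11, 10)) = C(12, 4) · C(9, 7) = 495 · 36 = 17820. Avoidance count = 352716 − 17820 = 334896.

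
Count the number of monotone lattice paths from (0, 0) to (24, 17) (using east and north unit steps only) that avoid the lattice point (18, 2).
Number of paths = 151574170290

Total paths from (0, 0) to (24, 17): C(41, 24) = 151584480450. Paths through (18, 2): (paths (0, 0) → (18, 2)) × (paths (18, 2) → (24, 17)) = C(20, 18) · C(21, 6) = 190 · 54264 = 10310160. Avoidance count = 151584480450 − 10310160 = 151574170290.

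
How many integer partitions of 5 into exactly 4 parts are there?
p(5, 4 parts) = 1

Partitions of n into exactly k parts ↔ partitions of n − k into at most k parts (subtract 1 from each part). For n = 5, k = 4, the partitions are: 2+1+1+1. Count = 1.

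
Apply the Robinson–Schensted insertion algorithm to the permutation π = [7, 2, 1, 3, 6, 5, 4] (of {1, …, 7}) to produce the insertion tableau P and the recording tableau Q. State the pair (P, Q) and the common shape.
P = [1, 3, 4] / [2, 5] / [6] / [7];  Q = [1, 4, 5] / [2, 6] / [3] / [7];  common shape = (3, 2, 1, 1)

Row-insert the values π_1, π_2, … into P one at a time, bumping the leftmost entry strictly greater than the inserted value down to the next row. The recording tableau Q records, in position (i, j), the step at which that cell was added to P.
  Insert 7 (step 1): P = [7];  Q = [1]
  Insert 2 (step 2): P = [2] / [7];  Q = [1] / [2]
  Insert 1 (step 3): P = [1] / [2] / [7];  Q = [1] / [2] / [3]
  Insert 3 (step 4): P = [1, 3] / [2] / [7];  Q = [1, 4] / [2] / [3]
  Insert 6 (step 5): P = [1, 3, 6] / [2] / [7];  Q = [1, 4, 5] / [2] / [3]
  Insert 5 (step 6): P = [1, 3, 5] / [2, 6] / [7];  Q = [1, 4, 5] / [2, 6] / [3]
  Insert 4 (step 7): P = [1, 3, 4] / [2, 5] / [6] / [7];  Q = [1, 4, 5] / [2, 6] / [3] / [7]
Final shape: (3, 2, 1, 1).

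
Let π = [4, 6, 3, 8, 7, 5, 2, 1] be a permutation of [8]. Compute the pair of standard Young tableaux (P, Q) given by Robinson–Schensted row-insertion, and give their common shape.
P = [1, 5, 7] / [2, 6] / [3] / [4] / [8];  Q = [1, 2, 4] / [3, 5] / [6] / [7] / [8];  common shape = (3, 2, 1, 1, 1)

Row-insert the values π_1, π_2, … into P one at a time, bumping the leftmost entry strictly greater than the inserted value down to the next row. The recording tableau Q records, in position (i, j), the step at which that cell was added to P.
  Insert 4 (step 1): P = [4];  Q = [1]
  Insert 6 (step 2): P = [4, 6];  Q = [1, 2]
  Insert 3 (step 3): P = [3, 6] / [4];  Q = [1, 2] / [3]
  Insert 8 (step 4): P = [3, 6, 8] / [4];  Q = [1, 2, 4] / [3]
  Insert 7 (step 5): P = [3, 6, 7] / [4, 8];  Q = [1, 2, 4] / [3, 5]
  Insert 5 (step 6): P = [3, 5, 7] / [4, 6] / [8];  Q = [1, 2, 4] / [3, 5] / [6]
  Insert 2 (step 7): P = [2, 5, 7] / [3, 6] / [4] / [8];  Q = [1, 2, 4] / [3, 5] / [6] / [7]
  Insert 1 (step 8): P = [1, 5, 7] / [2, 6] / [3] / [4] / [8];  Q = [1, 2, 4] / [3, 5] / [6] / [7] / [8]
Final shape: (3, 2, 1, 1, 1).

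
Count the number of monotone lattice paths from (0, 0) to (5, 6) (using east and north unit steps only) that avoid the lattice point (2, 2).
Number of paths = 252

Total paths from (0, 0) to (5, 6): C(11, 5) = 462. Paths through (2, 2): (paths (0, 0) → (2, 2)) × (paths (2, 2) → (5, 6)) = C(4, 2) · C(7, 3) = 6 · 35 = 210. Avoidance count = 462 − 210 = 252.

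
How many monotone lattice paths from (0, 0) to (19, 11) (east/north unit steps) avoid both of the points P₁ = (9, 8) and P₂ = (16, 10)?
Number of paths = 29928340

Inclusion–exclusion. Total paths: C(30, 19) = 54627300. Through P₁: C(17, 9)·C(13, 10) = 6952660. Through P₂: C(26, 16)·C(4, 3) = 21246940. Since P₁ is strictly southwest of P₂, a monotone path through both must visit P₁ then P₂; paths through both = C(17, 9)·C(9, 7)·C(4, 3) = 3500640. Avoid both = 54627300 − 6952660 − 21246940 + 3500640 = 29928340.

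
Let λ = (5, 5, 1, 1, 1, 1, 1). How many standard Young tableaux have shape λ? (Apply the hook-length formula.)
# SYT of shape (5, 5, 1, 1, 1, 1, 1) = 34398

Hook-length formula: f^λ = n! / Π hook(c), product over all cells c of the Young diagram. For λ = (5, 5, 1, 1, 1, 1, 1), n = 15 boxes. Hook lengths by row (left-to-right, top-to-bottom): [11, 5, 4, 3, 2]; [10, 4, 3, 2, 1]; [5]; [4]; [3]; [2]; [1]. Product of hooks = 38016000. So f^λ = 15! / 38016000 = 1307674368000 / 38016000 = 34398.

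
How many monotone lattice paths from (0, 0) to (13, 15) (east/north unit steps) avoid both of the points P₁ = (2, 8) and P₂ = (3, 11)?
Number of paths = 35825896

Inclusion–exclusion. Total paths: C(28, 13) = 37442160. Through P₁: C(10, 2)·C(18, 11) = 1432080. Through P₂: C(14, 3)·C(14, 10) = 364364. Since P₁ is strictly southwest of P₂, a monotone path through both must visit P₁ then P₂; paths through both = C(10, 2)·C(4, 1)·C(14, 10) = 180180. Avoid both = 37442160 − 1432080 − 364364 + 180180 = 35825896.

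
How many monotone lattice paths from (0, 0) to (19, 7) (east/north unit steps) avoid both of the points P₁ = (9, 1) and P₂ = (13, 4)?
Number of paths = 407200

Inclusion–exclusion. Total paths: C(26, 19) = 657800. Through P₁: C(10, 9)·C(16, 10) = 80080. Through P₂: C(17, 13)·C(9, 6) = 199920. Since P₁ is strictly southwest of P₂, a monotone path through both must visit P₁ then P₂; paths through both = C(10, 9)·C(7, 4)·C(9, 6) = 29400. Avoid both = 657800 − 80080 − 199920 + 29400 = 407200.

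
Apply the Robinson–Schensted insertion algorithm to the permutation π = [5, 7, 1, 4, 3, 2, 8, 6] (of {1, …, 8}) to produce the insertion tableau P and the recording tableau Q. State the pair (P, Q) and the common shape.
P = [1, 2, 6] / [3, 7, 8] / [4] / [5];  Q = [1, 2, 7] / [3, 4, 8] / [5] / [6];  common shape = (3, 3, 1, 1)

Row-insert the values π_1, π_2, … into P one at a time, bumping the leftmost entry strictly greater than the inserted value down to the next row. The recording tableau Q records, in position (i, j), the step at which that cell was added to P.
  Insert 5 (step 1): P = [5];  Q = [1]
  Insert 7 (step 2): P = [5, 7];  Q = [1, 2]
  Insert 1 (step 3): P = [1, 7] / [5];  Q = [1, 2] / [3]
  Insert 4 (step 4): P = [1, 4] / [5, 7];  Q = [1, 2] / [3, 4]
  Insert 3 (step 5): P = [1, 3] / [4, 7] / [5];  Q = [1, 2] / [3, 4] / [5]
  Insert 2 (step 6): P = [1, 2] / [3, 7] / [4] / [5];  Q = [1, 2] / [3, 4] / [5] / [6]
  Insert 8 (step 7): P = [1, 2, 8] / [3, 7] / [4] / [5];  Q = [1, 2, 7] / [3, 4] / [5] / [6]
  Insert 6 (step 8): P = [1, 2, 6] / [3, 7, 8] / [4] / [5];  Q = [1, 2, 7] / [3, 4, 8] / [5] / [6]
Final shape: (3, 3, 1, 1).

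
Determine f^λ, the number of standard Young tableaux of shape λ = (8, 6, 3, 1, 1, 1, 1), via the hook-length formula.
# SYT of shape (8, 6, 3, 1, 1, 1, 1) = 317444400

Hook-length formula: f^λ = n! / Π hook(c), product over all cells c of the Young diagram. For λ = (8, 6, 3, 1, 1, 1, 1), n = 21 boxes. Hook lengths by row (left-to-right, top-to-bottom): [14, 9, 8, 6, 5, 4, 2, 1]; [11, 6, 5, 3, 2, 1]; [7, 2, 1]; [4]; [3]; [2]; [1]. Product of hooks = 160944537600. So f^λ = 21! / 160944537600 = 51090942171709440000 / 160944537600 = 317444400.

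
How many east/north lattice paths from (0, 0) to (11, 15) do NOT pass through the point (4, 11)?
Number of paths = 7275710

Total paths from (0, 0) to (11, 15): C(26, 11) = 7726160. Paths through (4, 11): (paths (0, 0) → (4, 11)) × (paths (4, 11) → (11, 15)) = C(15, 4) · C(11, 7) = 1365 · 330 = 450450. Avoidance count = 7726160 − 450450 = 7275710.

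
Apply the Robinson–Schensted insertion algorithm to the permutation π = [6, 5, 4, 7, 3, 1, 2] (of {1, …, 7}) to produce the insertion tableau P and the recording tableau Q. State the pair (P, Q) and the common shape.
P = [1, 2] / [3, 7] / [4] / [5] / [6];  Q = [1, 4] / [2, 7] / [3] / [5] / [6];  common shape = (2, 2, 1, 1, 1)

Row-insert the values π_1, π_2, … into P one at a time, bumping the leftmost entry strictly greater than the inserted value down to the next row. The recording tableau Q records, in position (i, j), the step at which that cell was added to P.
  Insert 6 (step 1): P = [6];  Q = [1]
  Insert 5 (step 2): P = [5] / [6];  Q = [1] / [2]
  Insert 4 (step 3): P = [4] / [5] / [6];  Q = [1] / [2] / [3]
  Insert 7 (step 4): P = [4, 7] / [5] / [6];  Q = [1, 4] / [2] / [3]
  Insert 3 (step 5): P = [3, 7] / [4] / [5] / [6];  Q = [1, 4] / [2] / [3] / [5]
  Insert 1 (step 6): P = [1, 7] / [3] / [4] / [5] / [6];  Q = [1, 4] / [2] / [3] / [5] / [6]
  Insert 2 (step 7): P = [1, 2] / [3, 7] / [4] / [5] / [6];  Q = [1, 4] / [2, 7] / [3] / [5] / [6]
Final shape: (2, 2, 1, 1, 1).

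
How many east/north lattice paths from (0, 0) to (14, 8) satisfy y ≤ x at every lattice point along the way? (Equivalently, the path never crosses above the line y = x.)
Number of paths = 149226

By the reflection principle (André's argument), the number of monotone paths to (14, 8) with n ≤ m that never go above y = x is C(22, 14) − C(22, 15) = 319770 − 170544 = 149226.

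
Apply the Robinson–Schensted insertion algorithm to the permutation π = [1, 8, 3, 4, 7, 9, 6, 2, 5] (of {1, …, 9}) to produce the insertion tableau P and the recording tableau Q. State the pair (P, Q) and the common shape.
P = [1, 2, 4, 5, 9] / [3, 6] / [7] / [8];  Q = [1, 2, 4, 5, 6] / [3, 9] / [7] / [8];  common shape = (5, 2, 1, 1)

Row-insert the values π_1, π_2, … into P one at a time, bumping the leftmost entry strictly greater than the inserted value down to the next row. The recording tableau Q records, in position (i, j), the step at which that cell was added to P.
  Insert 1 (step 1): P = [1];  Q = [1]
  Insert 8 (step 2): P = [1, 8];  Q = [1, 2]
  Insert 3 (step 3): P = [1, 3] / [8];  Q = [1, 2] / [3]
  Insert 4 (step 4): P = [1, 3, 4] / [8];  Q = [1, 2, 4] / [3]
  Insert 7 (step 5): P = [1, 3, 4, 7] / [8];  Q = [1, 2, 4, 5] / [3]
  Insert 9 (step 6): P = [1, 3, 4, 7, 9] / [8];  Q = [1, 2, 4, 5, 6] / [3]
  Insert 6 (step 7): P = [1, 3, 4, 6, 9] / [7] / [8];  Q = [1, 2, 4, 5, 6] / [3] / [7]
  Insert 2 (step 8): P = [1, 2, 4, 6, 9] / [3] / [7] / [8];  Q = [1, 2, 4, 5, 6] / [3] / [7] / [8]
  Insert 5 (step 9): P = [1, 2, 4, 5, 9] / [3, 6] / [7] / [8];  Q = [1, 2, 4, 5, 6] / [3, 9] / [7] / [8]
Final shape: (5, 2, 1, 1).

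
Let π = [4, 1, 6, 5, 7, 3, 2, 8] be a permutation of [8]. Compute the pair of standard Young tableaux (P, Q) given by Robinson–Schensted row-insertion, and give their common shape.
P = [1, 2, 7, 8] / [3, 5] / [4] / [6];  Q = [1, 3, 5, 8] / [2, 4] / [6] / [7];  common shape = (4, 2, 1, 1)

Row-insert the values π_1, π_2, … into P one at a time, bumping the leftmost entry strictly greater than the inserted value down to the next row. The recording tableau Q records, in position (i, j), the step at which that cell was added to P.
  Insert 4 (step 1): P = [4];  Q = [1]
  Insert 1 (step 2): P = [1] / [4];  Q = [1] / [2]
  Insert 6 (step 3): P = [1, 6] / [4];  Q = [1, 3] / [2]
  Insert 5 (step 4): P = [1, 5] / [4, 6];  Q = [1, 3] / [2, 4]
  Insert 7 (step 5): P = [1, 5, 7] / [4, 6];  Q = [1, 3, 5] / [2, 4]
  Insert 3 (step 6): P = [1, 3, 7] / [4, 5] / [6];  Q = [1, 3, 5] / [2, 4] / [6]
  Insert 2 (step 7): P = [1, 2, 7] / [3, 5] / [4] / [6];  Q = [1, 3, 5] / [2, 4] / [6] / [7]
  Insert 8 (step 8): P = [1, 2, 7, 8] / [3, 5] / [4] / [6];  Q = [1, 3, 5, 8] / [2, 4] / [6] / [7]
Final shape: (4, 2, 1, 1).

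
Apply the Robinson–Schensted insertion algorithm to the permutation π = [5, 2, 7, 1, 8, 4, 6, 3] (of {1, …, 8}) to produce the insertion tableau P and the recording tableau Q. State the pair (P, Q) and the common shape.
P = [1, 3, 6] / [2, 4, 8] / [5, 7];  Q = [1, 3, 5] / [2, 6, 7] / [4, 8];  common shape = (3, 3, 2)

Row-insert the values π_1, π_2, … into P one at a time, bumping the leftmost entry strictly greater than the inserted value down to the next row. The recording tableau Q records, in position (i, j), the step at which that cell was added to P.
  Insert 5 (step 1): P = [5];  Q = [1]
  Insert 2 (step 2): P = [2] / [5];  Q = [1] / [2]
  Insert 7 (step 3): P = [2, 7] / [5];  Q = [1, 3] / [2]
  Insert 1 (step 4): P = [1, 7] / [2] / [5];  Q = [1, 3] / [2] / [4]
  Insert 8 (step 5): P = [1, 7, 8] / [2] / [5];  Q = [1, 3, 5] / [2] / [4]
  Insert 4 (step 6): P = [1, 4, 8] / [2, 7] / [5];  Q = [1, 3, 5] / [2, 6] / [4]
  Insert 6 (step 7): P = [1, 4, 6] / [2, 7, 8] / [5];  Q = [1, 3, 5] / [2, 6, 7] / [4]
  Insert 3 (step 8): P = [1, 3, 6] / [2, 4, 8] / [5, 7];  Q = [1, 3, 5] / [2, 6, 7] / [4, 8]
Final shape: (3, 3, 2).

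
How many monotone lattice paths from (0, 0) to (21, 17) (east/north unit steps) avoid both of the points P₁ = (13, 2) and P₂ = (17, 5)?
Number of paths = 28688421030

Inclusion–exclusion. Total paths: C(38, 21) = 28781143380. Through P₁: C(15, 13)·C(23, 8) = 51482970. Through P₂: C(22, 17)·C(16, 4) = 47927880. Since P₁ is strictly southwest of P₂, a monotone path through both must visit P₁ then P₂; paths through both = C(15, 13)·C(7, 4)·C(16, 4) = 6688500. Avoid both = 28781143380 − 51482970 − 47927880 + 6688500 = 28688421030.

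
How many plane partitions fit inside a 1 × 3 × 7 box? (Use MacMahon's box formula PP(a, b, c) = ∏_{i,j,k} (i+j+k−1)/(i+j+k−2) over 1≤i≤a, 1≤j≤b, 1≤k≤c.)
PP(1, 3, 7) = 120

Evaluate the triple product over i = 1..1, j = 1..3, k = 1..7. The factors are (2/1) · (3/2) · (4/3) · (5/4) · (6/5) · (7/6) · (8/7) · (3/2) · … (21 factors total). The numerators and denominators telescope so the product is an integer; carrying out the multiplication exactly gives PP(1, 3, 7) = 120.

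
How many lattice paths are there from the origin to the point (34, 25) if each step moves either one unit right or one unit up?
Number of paths = 30284005485024837

A monotone lattice path from (0, 0) to (34, 25) consists of 34 east steps and 25 north steps in some order, so it is determined by which 34 of the 59 steps are east. The count is C(59, 34) = 30284005485024837.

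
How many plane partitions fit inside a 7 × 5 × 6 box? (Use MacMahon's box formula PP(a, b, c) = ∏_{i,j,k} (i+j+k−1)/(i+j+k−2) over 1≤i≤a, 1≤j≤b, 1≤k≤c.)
PP(7, 5, 6) = 739309710568

Evaluate the triple product over i = 1..7, j = 1..5, k = 1..6. The factors are (2/1) · (3/2) · (4/3) · (5/4) · (6/5) · (7/6) · (3/2) · (4/3) · … (210 factors total). The numerators and denominators telescope so the product is an integer; carrying out the multiplication exactly gives PP(7, 5, 6) = 739309710568.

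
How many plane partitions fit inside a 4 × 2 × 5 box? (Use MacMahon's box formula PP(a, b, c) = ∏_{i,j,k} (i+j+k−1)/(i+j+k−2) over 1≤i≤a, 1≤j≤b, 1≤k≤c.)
PP(4, 2, 5) = 5292

Evaluate the triple product over i = 1..4, j = 1..2, k = 1..5. The factors are (2/1) · (3/2) · (4/3) · (5/4) · (6/5) · (3/2) · (4/3) · (5/4) · … (40 factors total). The numerators and denominators telescope so the product is an integer; carrying out the multiplication exactly gives PP(4, 2, 5) = 5292.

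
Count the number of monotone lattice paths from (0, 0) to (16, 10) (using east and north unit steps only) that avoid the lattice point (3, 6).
Number of paths = 5111815

Total paths from (0, 0) to (16, 10): C(26, 16) = 5311735. Paths through (3, 6): (paths (0, 0) → (3, 6)) × (paths (3, 6) → (16, 10)) = C(9, 3) · C(17, 13) = 84 · 2380 = 199920. Avoidance count = 5311735 − 199920 = 5111815.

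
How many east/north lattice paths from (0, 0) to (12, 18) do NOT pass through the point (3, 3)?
Number of paths = 60343145

Total paths from (0, 0) to (12, 18): C(30, 12) = 86493225. Paths through (3, 3): (paths (0, 0) → (3, 3)) × (paths (3, 3) → (12, 18)) = C(6, 3) · C(24, 9) = 20 · 1307504 = 26150080. Avoidance count = 86493225 − 26150080 = 60343145.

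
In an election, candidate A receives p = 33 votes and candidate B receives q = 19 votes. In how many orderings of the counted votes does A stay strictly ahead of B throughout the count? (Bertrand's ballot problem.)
Strict-lead orderings = 20558563992050

Total orderings of the 52 votes with 33 for A: C(52, 33) = 76360380541900. By the Bertrand ballot formula (Cycle Lemma / reflection principle), the number of orderings in which A is strictly ahead of B throughout is (p − q)/(p + q) · C(p + q, p) = (33 − 19)/(33 + 19) · 76360380541900 = 20558563992050.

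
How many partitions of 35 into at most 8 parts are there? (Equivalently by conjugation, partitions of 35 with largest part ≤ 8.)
p(35, parts ≤ 8) = 5066

Use the recurrence p(n, m) = p(n, m−1) + p(n−m, m): either the largest part is < m (count p(n, m−1)) or the largest part is exactly m (remove one copy of m, count p(n−m, m)). With p(0, ·) = 1 this gives p(35, parts ≤ 8) = 5066. (By conjugating Young diagrams, this also counts partitions of 35 into at most 8 parts.)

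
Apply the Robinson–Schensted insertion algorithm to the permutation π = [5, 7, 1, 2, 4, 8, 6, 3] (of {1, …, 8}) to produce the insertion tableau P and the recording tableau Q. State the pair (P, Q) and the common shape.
P = [1, 2, 3, 6] / [4, 7, 8] / [5];  Q = [1, 2, 5, 6] / [3, 4, 7] / [8];  common shape = (4, 3, 1)

Row-insert the values π_1, π_2, … into P one at a time, bumping the leftmost entry strictly greater than the inserted value down to the next row. The recording tableau Q records, in position (i, j), the step at which that cell was added to P.
  Insert 5 (step 1): P = [5];  Q = [1]
  Insert 7 (step 2): P = [5, 7];  Q = [1, 2]
  Insert 1 (step 3): P = [1, 7] / [5];  Q = [1, 2] / [3]
  Insert 2 (step 4): P = [1, 2] / [5, 7];  Q = [1, 2] / [3, 4]
  Insert 4 (step 5): P = [1, 2, 4] / [5, 7];  Q = [1, 2, 5] / [3, 4]
  Insert 8 (step 6): P = [1, 2, 4, 8] / [5, 7];  Q = [1, 2, 5, 6] / [3, 4]
  Insert 6 (step 7): P = [1, 2, 4, 6] / [5, 7, 8];  Q = [1, 2, 5, 6] / [3, 4, 7]
  Insert 3 (step 8): P = [1, 2, 3, 6] / [4, 7, 8] / [5];  Q = [1, 2, 5, 6] / [3, 4, 7] / [8]
Final shape: (4, 3, 1).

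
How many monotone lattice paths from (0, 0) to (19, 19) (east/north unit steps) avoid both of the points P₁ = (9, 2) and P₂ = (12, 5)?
Number of paths = 34289635485

Inclusion–exclusion. Total paths: C(38, 19) = 35345263800. Through P₁: C(11, 9)·C(27, 10) = 463995675. Through P₂: C(17, 12)·C(21, 7) = 719540640. Since P₁ is strictly southwest of P₂, a monotone path through both must visit P₁ then P₂; paths through both = C(11, 9)·C(6, 3)·C(21, 7) = 127908000. Avoid both = 35345263800 − 463995675 − 719540640 + 127908000 = 34289635485.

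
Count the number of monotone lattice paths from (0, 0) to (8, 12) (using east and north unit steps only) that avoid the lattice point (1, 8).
Number of paths = 123000

Total paths from (0, 0) to (8, 12): C(20, 8) = 125970. Paths through (1, 8): (paths (0, 0) → (1, 8)) × (paths (1, 8) → (8, 12)) = C(9, 1) · C(11, 7) = 9 · 330 = 2970. Avoidance count = 125970 − 2970 = 123000.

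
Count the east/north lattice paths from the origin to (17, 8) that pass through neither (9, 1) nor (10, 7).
Number of paths = 862201

Inclusion–exclusion. Total paths: C(25, 17) = 1081575. Through P₁: C(10, 9)·C(15, 8) = 64350. Through P₂: C(17, 10)·C(8, 7) = 155584. Since P₁ is strictly southwest of P₂, a monotone path through both must visit P₁ then P₂; paths through both = C(10, 9)·C(7, 1)·C(8, 7) = 560. Avoid both = 1081575 − 64350 − 155584 + 560 = 862201.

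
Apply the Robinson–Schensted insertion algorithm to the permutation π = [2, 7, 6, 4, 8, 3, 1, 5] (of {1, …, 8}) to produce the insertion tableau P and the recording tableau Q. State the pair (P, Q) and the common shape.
P = [1, 3, 5] / [2, 8] / [4] / [6] / [7];  Q = [1, 2, 5] / [3, 8] / [4] / [6] / [7];  common shape = (3, 2, 1, 1, 1)

Row-insert the values π_1, π_2, … into P one at a time, bumping the leftmost entry strictly greater than the inserted value down to the next row. The recording tableau Q records, in position (i, j), the step at which that cell was added to P.
  Insert 2 (step 1): P = [2];  Q = [1]
  Insert 7 (step 2): P = [2, 7];  Q = [1, 2]
  Insert 6 (step 3): P = [2, 6] / [7];  Q = [1, 2] / [3]
  Insert 4 (step 4): P = [2, 4] / [6] / [7];  Q = [1, 2] / [3] / [4]
  Insert 8 (step 5): P = [2, 4, 8] / [6] / [7];  Q = [1, 2, 5] / [3] / [4]
  Insert 3 (step 6): P = [2, 3, 8] / [4] / [6] / [7];  Q = [1, 2, 5] / [3] / [4] / [6]
  Insert 1 (step 7): P = [1, 3, 8] / [2] / [4] / [6] / [7];  Q = [1, 2, 5] / [3] / [4] / [6] / [7]
  Insert 5 (step 8): P = [1, 3, 5] / [2, 8] / [4] / [6] / [7];  Q = [1, 2, 5] / [3, 8] / [4] / [6] / [7]
Final shape: (3, 2, 1, 1, 1).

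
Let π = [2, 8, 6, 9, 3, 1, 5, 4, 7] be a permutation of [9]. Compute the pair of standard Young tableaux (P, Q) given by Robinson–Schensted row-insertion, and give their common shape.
P = [1, 3, 4, 7] / [2, 5] / [6, 9] / [8];  Q = [1, 2, 4, 9] / [3, 7] / [5, 8] / [6];  common shape = (4, 2, 2, 1)

Row-insert the values π_1, π_2, … into P one at a time, bumping the leftmost entry strictly greater than the inserted value down to the next row. The recording tableau Q records, in position (i, j), the step at which that cell was added to P.
  Insert 2 (step 1): P = [2];  Q = [1]
  Insert 8 (step 2): P = [2, 8];  Q = [1, 2]
  Insert 6 (step 3): P = [2, 6] / [8];  Q = [1, 2] / [3]
  Insert 9 (step 4): P = [2, 6, 9] / [8];  Q = [1, 2, 4] / [3]
  Insert 3 (step 5): P = [2, 3, 9] / [6] / [8];  Q = [1, 2, 4] / [3] / [5]
  Insert 1 (step 6): P = [1, 3, 9] / [2] / [6] / [8];  Q = [1, 2, 4] / [3] / [5] / [6]
  Insert 5 (step 7): P = [1, 3, 5] / [2, 9] / [6] / [8];  Q = [1, 2, 4] / [3, 7] / [5] / [6]
  Insert 4 (step 8): P = [1, 3, 4] / [2, 5] / [6, 9] / [8];  Q = [1, 2, 4] / [3, 7] / [5, 8] / [6]
  Insert 7 (step 9): P = [1, 3, 4, 7] / [2, 5] / [6, 9] / [8];  Q = [1, 2, 4, 9] / [3, 7] / [5, 8] / [6]
Final shape: (4, 2, 2, 1).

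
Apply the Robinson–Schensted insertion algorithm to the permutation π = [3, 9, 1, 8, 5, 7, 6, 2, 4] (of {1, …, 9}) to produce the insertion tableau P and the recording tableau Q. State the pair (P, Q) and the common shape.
P = [1, 2, 4] / [3, 5, 6] / [7] / [8] / [9];  Q = [1, 2, 6] / [3, 4, 9] / [5] / [7] / [8];  common shape = (3, 3, 1, 1, 1)

Row-insert the values π_1, π_2, … into P one at a time, bumping the leftmost entry strictly greater than the inserted value down to the next row. The recording tableau Q records, in position (i, j), the step at which that cell was added to P.
  Insert 3 (step 1): P = [3];  Q = [1]
  Insert 9 (step 2): P = [3, 9];  Q = [1, 2]
  Insert 1 (step 3): P = [1, 9] / [3];  Q = [1, 2] / [3]
  Insert 8 (step 4): P = [1, 8] / [3, 9];  Q = [1, 2] / [3, 4]
  Insert 5 (step 5): P = [1, 5] / [3, 8] / [9];  Q = [1, 2] / [3, 4] / [5]
  Insert 7 (step 6): P = [1, 5, 7] / [3, 8] / [9];  Q = [1, 2, 6] / [3, 4] / [5]
  Insert 6 (step 7): P = [1, 5, 6] / [3, 7] / [8] / [9];  Q = [1, 2, 6] / [3, 4] / [5] / [7]
  Insert 2 (step 8): P = [1, 2, 6] / [3, 5] / [7] / [8] / [9];  Q = [1, 2, 6] / [3, 4] / [5] / [7] / [8]
  Insert 4 (step 9): P = [1, 2, 4] / [3, 5, 6] / [7] / [8] / [9];  Q = [1, 2, 6] / [3, 4, 9] / [5] / [7] / [8]
Final shape: (3, 3, 1, 1, 1).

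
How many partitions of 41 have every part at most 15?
p(41, parts ≤ 15) = 35401

Use the recurrence p(n, m) = p(n, m−1) + p(n−m, m): either the largest part is < m (count p(n, m−1)) or the largest part is exactly m (remove one copy of m, count p(n−m, m)). With p(0, ·) = 1 this gives p(41, parts ≤ 15) = 35401. (By conjugating Young diagrams, this also counts partitions of 41 into at most 15 parts.)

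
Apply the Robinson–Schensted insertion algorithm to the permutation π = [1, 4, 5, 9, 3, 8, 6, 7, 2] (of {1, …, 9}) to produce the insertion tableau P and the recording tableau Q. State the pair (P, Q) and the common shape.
P = [1, 2, 5, 6, 7] / [3, 8] / [4] / [9];  Q = [1, 2, 3, 4, 8] / [5, 6] / [7] / [9];  common shape = (5, 2, 1, 1)

Row-insert the values π_1, π_2, … into P one at a time, bumping the leftmost entry strictly greater than the inserted value down to the next row. The recording tableau Q records, in position (i, j), the step at which that cell was added to P.
  Insert 1 (step 1): P = [1];  Q = [1]
  Insert 4 (step 2): P = [1, 4];  Q = [1, 2]
  Insert 5 (step 3): P = [1, 4, 5];  Q = [1, 2, 3]
  Insert 9 (step 4): P = [1, 4, 5, 9];  Q = [1, 2, 3, 4]
  Insert 3 (step 5): P = [1, 3, 5, 9] / [4];  Q = [1, 2, 3, 4] / [5]
  Insert 8 (step 6): P = [1, 3, 5, 8] / [4, 9];  Q = [1, 2, 3, 4] / [5, 6]
  Insert 6 (step 7): P = [1, 3, 5, 6] / [4, 8] / [9];  Q = [1, 2, 3, 4] / [5, 6] / [7]
  Insert 7 (step 8): P = [1, 3, 5, 6, 7] / [4, 8] / [9];  Q = [1, 2, 3, 4, 8] / [5, 6] / [7]
  Insert 2 (step 9): P = [1, 2, 5, 6, 7] / [3, 8] / [4] / [9];  Q = [1, 2, 3, 4, 8] / [5, 6] / [7] / [9]
Final shape: (5, 2, 1, 1).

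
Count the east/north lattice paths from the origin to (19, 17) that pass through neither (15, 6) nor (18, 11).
Number of paths = 8302516698

Inclusion–exclusion. Total paths: C(36, 19) = 8597496600. Through P₁: C(21, 15)·C(15, 4) = 74070360. Through P₂: C(29, 18)·C(7, 1) = 242181030. Since P₁ is strictly southwest of P₂, a monotone path through both must visit P₁ then P₂; paths through both = C(21, 15)·C(8, 3)·C(7, 1) = 21271488. Avoid both = 8597496600 − 74070360 − 242181030 + 21271488 = 8302516698.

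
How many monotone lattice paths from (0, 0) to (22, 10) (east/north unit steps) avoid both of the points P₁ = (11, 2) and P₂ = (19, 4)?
Number of paths = 58167864

Inclusion–exclusion. Total paths: C(32, 22) = 64512240. Through P₁: C(13, 11)·C(19, 11) = 5895396. Through P₂: C(23, 19)·C(9, 3) = 743820. Since P₁ is strictly southwest of P₂, a monotone path through both must visit P₁ then P₂; paths through both = C(13, 11)·C(10, 8)·C(9, 3) = 294840. Avoid both = 64512240 − 5895396 − 743820 + 294840 = 58167864.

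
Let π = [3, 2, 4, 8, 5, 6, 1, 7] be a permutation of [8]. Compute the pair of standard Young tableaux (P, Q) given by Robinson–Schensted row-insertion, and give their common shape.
P = [1, 4, 5, 6, 7] / [2, 8] / [3];  Q = [1, 3, 4, 6, 8] / [2, 5] / [7];  common shape = (5, 2, 1)

Row-insert the values π_1, π_2, … into P one at a time, bumping the leftmost entry strictly greater than the inserted value down to the next row. The recording tableau Q records, in position (i, j), the step at which that cell was added to P.
  Insert 3 (step 1): P = [3];  Q = [1]
  Insert 2 (step 2): P = [2] / [3];  Q = [1] / [2]
  Insert 4 (step 3): P = [2, 4] / [3];  Q = [1, 3] / [2]
  Insert 8 (step 4): P = [2, 4, 8] / [3];  Q = [1, 3, 4] / [2]
  Insert 5 (step 5): P = [2, 4, 5] / [3, 8];  Q = [1, 3, 4] / [2, 5]
  Insert 6 (step 6): P = [2, 4, 5, 6] / [3, 8];  Q = [1, 3, 4, 6] / [2, 5]
  Insert 1 (step 7): P = [1, 4, 5, 6] / [2, 8] / [3];  Q = [1, 3, 4, 6] / [2, 5] / [7]
  Insert 7 (step 8): P = [1, 4, 5, 6, 7] / [2, 8] / [3];  Q = [1, 3, 4, 6, 8] / [2, 5] / [7]
Final shape: (5, 2, 1).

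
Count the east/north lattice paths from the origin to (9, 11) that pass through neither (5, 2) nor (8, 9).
Number of paths = 87575

Inclusion–exclusion. Total paths: C(20, 9) = 167960. Through P₁: C(7, 5)·C(13, 4) = 15015. Through P₂: C(17, 8)·C(3, 1) = 72930. Since P₁ is strictly southwest of P₂, a monotone path through both must visit P₁ then P₂; paths through both = C(7, 5)·C(10, 3)·C(3, 1) = 7560. Avoid both = 167960 − 15015 − 72930 + 7560 = 87575.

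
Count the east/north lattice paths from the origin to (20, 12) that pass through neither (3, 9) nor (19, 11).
Number of paths = 116354760

Inclusion–exclusion. Total paths: C(32, 20) = 225792840. Through P₁: C(12, 3)·C(20, 17) = 250800. Through P₂: C(30, 19)·C(2, 1) = 109254600. Since P₁ is strictly southwest of P₂, a monotone path through both must visit P₁ then P₂; paths through both = C(12, 3)·C(18, 16)·C(2, 1) = 67320. Avoid both = 225792840 − 250800 − 109254600 + 67320 = 116354760.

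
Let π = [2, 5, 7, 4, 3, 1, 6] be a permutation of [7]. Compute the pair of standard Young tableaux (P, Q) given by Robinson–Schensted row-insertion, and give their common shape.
P = [1, 3, 6] / [2, 7] / [4] / [5];  Q = [1, 2, 3] / [4, 7] / [5] / [6];  common shape = (3, 2, 1, 1)

Row-insert the values π_1, π_2, … into P one at a time, bumping the leftmost entry strictly greater than the inserted value down to the next row. The recording tableau Q records, in position (i, j), the step at which that cell was added to P.
  Insert 2 (step 1): P = [2];  Q = [1]
  Insert 5 (step 2): P = [2, 5];  Q = [1, 2]
  Insert 7 (step 3): P = [2, 5, 7];  Q = [1, 2, 3]
  Insert 4 (step 4): P = [2, 4, 7] / [5];  Q = [1, 2, 3] / [4]
  Insert 3 (step 5): P = [2, 3, 7] / [4] / [5];  Q = [1, 2, 3] / [4] / [5]
  Insert 1 (step 6): P = [1, 3, 7] / [2] / [4] / [5];  Q = [1, 2, 3] / [4] / [5] / [6]
  Insert 6 (step 7): P = [1, 3, 6] / [2, 7] / [4] / [5];  Q = [1, 2, 3] / [4, 7] / [5] / [6]
Final shape: (3, 2, 1, 1).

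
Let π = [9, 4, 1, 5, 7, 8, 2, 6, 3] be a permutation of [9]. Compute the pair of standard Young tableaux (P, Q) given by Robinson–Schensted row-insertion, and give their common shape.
P = [1, 2, 3, 8] / [4, 5, 6] / [7] / [9];  Q = [1, 4, 5, 6] / [2, 7, 8] / [3] / [9];  common shape = (4, 3, 1, 1)

Row-insert the values π_1, π_2, … into P one at a time, bumping the leftmost entry strictly greater than the inserted value down to the next row. The recording tableau Q records, in position (i, j), the step at which that cell was added to P.
  Insert 9 (step 1): P = [9];  Q = [1]
  Insert 4 (step 2): P = [4] / [9];  Q = [1] / [2]
  Insert 1 (step 3): P = [1] / [4] / [9];  Q = [1] / [2] / [3]
  Insert 5 (step 4): P = [1, 5] / [4] / [9];  Q = [1, 4] / [2] / [3]
  Insert 7 (step 5): P = [1, 5, 7] / [4] / [9];  Q = [1, 4, 5] / [2] / [3]
  Insert 8 (step 6): P = [1, 5, 7, 8] / [4] / [9];  Q = [1, 4, 5, 6] / [2] / [3]
  Insert 2 (step 7): P = [1, 2, 7, 8] / [4, 5] / [9];  Q = [1, 4, 5, 6] / [2, 7] / [3]
  Insert 6 (step 8): P = [1, 2, 6, 8] / [4, 5, 7] / [9];  Q = [1, 4, 5, 6] / [2, 7, 8] / [3]
  Insert 3 (step 9): P = [1, 2, 3, 8] / [4, 5, 6] / [7] / [9];  Q = [1, 4, 5, 6] / [2, 7, 8] / [3] / [9]
Final shape: (4, 3, 1, 1).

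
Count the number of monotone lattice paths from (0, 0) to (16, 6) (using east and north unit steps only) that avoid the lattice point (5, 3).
Number of paths = 54229

Total paths from (0, 0) to (16, 6): C(22, 16) = 74613. Paths through (5, 3): (paths (0, 0) → (5, 3)) × (paths (5, 3) → (16, 6)) = C(8, 5) · C(14, 11) = 56 · 364 = 20384. Avoidance count = 74613 − 20384 = 54229.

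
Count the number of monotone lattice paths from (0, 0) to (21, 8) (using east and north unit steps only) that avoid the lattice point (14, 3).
Number of paths = 3753585

Total paths from (0, 0) to (21, 8): C(29, 21) = 4292145. Paths through (14, 3): (paths (0, 0) → (14, 3)) × (paths (14, 3) → (21, 8)) = C(17, 14) · C(12, 7) = 680 · 792 = 538560. Avoidance count = 4292145 − 538560 = 3753585.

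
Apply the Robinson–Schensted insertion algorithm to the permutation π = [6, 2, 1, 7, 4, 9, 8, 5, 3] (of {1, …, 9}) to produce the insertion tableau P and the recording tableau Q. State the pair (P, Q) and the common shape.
P = [1, 3, 5] / [2, 4, 8] / [6, 7] / [9];  Q = [1, 4, 6] / [2, 5, 7] / [3, 8] / [9];  common shape = (3, 3, 2, 1)

Row-insert the values π_1, π_2, … into P one at a time, bumping the leftmost entry strictly greater than the inserted value down to the next row. The recording tableau Q records, in position (i, j), the step at which that cell was added to P.
  Insert 6 (step 1): P = [6];  Q = [1]
  Insert 2 (step 2): P = [2] / [6];  Q = [1] / [2]
  Insert 1 (step 3): P = [1] / [2] / [6];  Q = [1] / [2] / [3]
  Insert 7 (step 4): P = [1, 7] / [2] / [6];  Q = [1, 4] / [2] / [3]
  Insert 4 (step 5): P = [1, 4] / [2, 7] / [6];  Q = [1, 4] / [2, 5] / [3]
  Insert 9 (step 6): P = [1, 4, 9] / [2, 7] / [6];  Q = [1, 4, 6] / [2, 5] / [3]
  Insert 8 (step 7): P = [1, 4, 8] / [2, 7, 9] / [6];  Q = [1, 4, 6] / [2, 5, 7] / [3]
  Insert 5 (step 8): P = [1, 4, 5] / [2, 7, 8] / [6, 9];  Q = [1, 4, 6] / [2, 5, 7] / [3, 8]
  Insert 3 (step 9): P = [1, 3, 5] / [2, 4, 8] / [6, 7] / [9];  Q = [1, 4, 6] / [2, 5, 7] / [3, 8] / [9]
Final shape: (3, 3, 2, 1).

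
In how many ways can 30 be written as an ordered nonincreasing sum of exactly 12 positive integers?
p(30, 12 parts) = 366

Partitions of n into exactly k parts are in bijection with partitions of n − k into at most k parts (subtract 1 from each part). So p(30, exactly 12) = p(18, parts ≤ 12). Computing via the recurrence p(m, j) = p(m, j−1) + p(m−j, j) gives 366.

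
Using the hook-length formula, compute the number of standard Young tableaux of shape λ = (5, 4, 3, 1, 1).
# SYT of shape (5, 4, 3, 1, 1) = 64064

Hook-length formula: f^λ = n! / Π hook(c), product over all cells c of the Young diagram. For λ = (5, 4, 3, 1, 1), n = 14 boxes. Hook lengths by row (left-to-right, top-to-bottom): [9, 6, 5, 3, 1]; [7, 4, 3, 1]; [5, 2, 1]; [2]; [1]. Product of hooks = 1360800. So f^λ = 14! / 1360800 = 87178291200 / 1360800 = 64064.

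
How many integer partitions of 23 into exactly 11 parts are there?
p(23, 11 parts) = 76

Partitions of n into exactly k parts are in bijection with partitions of n − k into at most k parts (subtract 1 from each part). So p(23, exactly 11) = p(12, parts ≤ 11). Computing via the recurrence p(m, j) = p(m, j−1) + p(m−j, j) gives 76.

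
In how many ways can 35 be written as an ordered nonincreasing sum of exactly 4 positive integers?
p(35, 4 parts) = 321

Partitions of n into exactly k parts are in bijection with partitions of n − k into at most k parts (subtract 1 from each part). So p(35, exactly 4) = p(31, parts ≤ 4). Computing via the recurrence p(m, j) = p(m, j−1) + p(m−j, j) gives 321.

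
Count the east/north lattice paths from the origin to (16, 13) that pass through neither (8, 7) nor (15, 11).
Number of paths = 31731780

Inclusion–exclusion. Total paths: C(29, 16) = 67863915. Through P₁: C(15, 8)·C(14, 8) = 19324305. Through P₂: C(26, 15)·C(3, 1) = 23178480. Since P₁ is strictly southwest of P₂, a monotone path through both must visit P₁ then P₂; paths through both = C(15, 8)·C(11, 7)·C(3, 1) = 6370650. Avoid both = 67863915 − 19324305 − 23178480 + 6370650 = 31731780.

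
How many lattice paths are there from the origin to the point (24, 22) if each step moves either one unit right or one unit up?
Number of paths = 7890371113950

A monotone lattice path from (0, 0) to (24, 22) consists of 24 east steps and 22 north steps in some order, so it is determined by which 24 of the 46 steps are east. The count is C(46, 24) = 7890371113950.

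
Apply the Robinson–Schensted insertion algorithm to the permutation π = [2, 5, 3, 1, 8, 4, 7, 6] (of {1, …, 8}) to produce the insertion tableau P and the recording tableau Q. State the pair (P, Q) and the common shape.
P = [1, 3, 4, 6] / [2, 7] / [5, 8];  Q = [1, 2, 5, 7] / [3, 6] / [4, 8];  common shape = (4, 2, 2)

Row-insert the values π_1, π_2, … into P one at a time, bumping the leftmost entry strictly greater than the inserted value down to the next row. The recording tableau Q records, in position (i, j), the step at which that cell was added to P.
  Insert 2 (step 1): P = [2];  Q = [1]
  Insert 5 (step 2): P = [2, 5];  Q = [1, 2]
  Insert 3 (step 3): P = [2, 3] / [5];  Q = [1, 2] / [3]
  Insert 1 (step 4): P = [1, 3] / [2] / [5];  Q = [1, 2] / [3] / [4]
  Insert 8 (step 5): P = [1, 3, 8] / [2] / [5];  Q = [1, 2, 5] / [3] / [4]
  Insert 4 (step 6): P = [1, 3, 4] / [2, 8] / [5];  Q = [1, 2, 5] / [3, 6] / [4]
  Insert 7 (step 7): P = [1, 3, 4, 7] / [2, 8] / [5];  Q = [1, 2, 5, 7] / [3, 6] / [4]
  Insert 6 (step 8): P = [1, 3, 4, 6] / [2, 7] / [5, 8];  Q = [1, 2, 5, 7] / [3, 6] / [4, 8]
Final shape: (4, 2, 2).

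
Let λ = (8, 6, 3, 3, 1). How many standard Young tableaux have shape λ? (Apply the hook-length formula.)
# SYT of shape (8, 6, 3, 3, 1) = 362121760

Hook-length formula: f^λ = n! / Π hook(c), product over all cells c of the Young diagram. For λ = (8, 6, 3, 3, 1), n = 21 boxes. Hook lengths by row (left-to-right, top-to-bottom): [12, 10, 9, 6, 5, 4, 2, 1]; [9, 7, 6, 3, 2, 1]; [5, 3, 2]; [4, 2, 1]; [1]. Product of hooks = 141087744000. So f^λ = 21! / 141087744000 = 51090942171709440000 / 141087744000 = 362121760.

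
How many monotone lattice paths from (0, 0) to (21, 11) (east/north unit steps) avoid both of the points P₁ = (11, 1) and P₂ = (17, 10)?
Number of paths = 84926283

Inclusion–exclusion. Total paths: C(32, 21) = 129024480. Through P₁: C(12, 11)·C(20, 10) = 2217072. Through P₂: C(27, 17)·C(5, 4) = 42181425. Since P₁ is strictly southwest of P₂, a monotone path through both must visit P₁ then P₂; paths through both = C(12, 11)·C(15, 6)·C(5, 4) = 300300. Avoid both = 129024480 − 2217072 − 42181425 + 300300 = 84926283.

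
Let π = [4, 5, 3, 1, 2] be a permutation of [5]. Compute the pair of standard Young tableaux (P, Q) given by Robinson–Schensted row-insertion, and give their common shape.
P = [1, 2] / [3, 5] / [4];  Q = [1, 2] / [3, 5] / [4];  common shape = (2, 2, 1)

Row-insert the values π_1, π_2, … into P one at a time, bumping the leftmost entry strictly greater than the inserted value down to the next row. The recording tableau Q records, in position (i, j), the step at which that cell was added to P.
  Insert 4 (step 1): P = [4];  Q = [1]
  Insert 5 (step 2): P = [4, 5];  Q = [1, 2]
  Insert 3 (step 3): P = [3, 5] / [4];  Q = [1, 2] / [3]
  Insert 1 (step 4): P = [1, 5] / [3] / [4];  Q = [1, 2] / [3] / [4]
  Insert 2 (step 5): P = [1, 2] / [3, 5] / [4];  Q = [1, 2] / [3, 5] / [4]
Final shape: (2, 2, 1).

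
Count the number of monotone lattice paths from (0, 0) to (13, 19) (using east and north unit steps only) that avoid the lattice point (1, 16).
Number of paths = 347365865

Total paths from (0, 0) to (13, 19): C(32, 13) = 347373600. Paths through (1, 16): (paths (0, 0) → (1, 16)) × (paths (1, 16) → (13, 19)) = C(17, 1) · C(15, 12) = 17 · 455 = 7735. Avoidance count = 347373600 − 7735 = 347365865.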